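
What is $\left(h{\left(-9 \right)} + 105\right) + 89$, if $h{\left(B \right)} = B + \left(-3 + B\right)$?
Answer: $173$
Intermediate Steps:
$h{\left(B \right)} = -3 + 2 B$
$\left(h{\left(-9 \right)} + 105\right) + 89 = \left(\left(-3 + 2 \left(-9\right)\right) + 105\right) + 89 = \left(\left(-3 - 18\right) + 105\right) + 89 = \left(-21 + 105\right) + 89 = 84 + 89 = 173$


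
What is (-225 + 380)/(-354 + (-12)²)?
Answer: -31/42 ≈ -0.73810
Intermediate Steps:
(-225 + 380)/(-354 + (-12)²) = 155/(-354 + 144) = 155/(-210) = 155*(-1/210) = -31/42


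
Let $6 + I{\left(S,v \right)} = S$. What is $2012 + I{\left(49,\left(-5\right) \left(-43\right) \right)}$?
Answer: $2055$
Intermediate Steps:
$I{\left(S,v \right)} = -6 + S$
$2012 + I{\left(49,\left(-5\right) \left(-43\right) \right)} = 2012 + \left(-6 + 49\right) = 2012 + 43 = 2055$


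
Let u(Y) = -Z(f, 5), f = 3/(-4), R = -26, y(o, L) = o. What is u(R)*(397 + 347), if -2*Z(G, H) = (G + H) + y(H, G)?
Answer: 3441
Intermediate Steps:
f = -3/4 (f = 3*(-1/4) = -3/4 ≈ -0.75000)
Z(G, H) = -H - G/2 (Z(G, H) = -((G + H) + H)/2 = -(G + 2*H)/2 = -H - G/2)
u(Y) = 37/8 (u(Y) = -(-1*5 - 1/2*(-3/4)) = -(-5 + 3/8) = -1*(-37/8) = 37/8)
u(R)*(397 + 347) = 37*(397 + 347)/8 = (37/8)*744 = 3441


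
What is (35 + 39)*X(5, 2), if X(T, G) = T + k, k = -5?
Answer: 0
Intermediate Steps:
X(T, G) = -5 + T (X(T, G) = T - 5 = -5 + T)
(35 + 39)*X(5, 2) = (35 + 39)*(-5 + 5) = 74*0 = 0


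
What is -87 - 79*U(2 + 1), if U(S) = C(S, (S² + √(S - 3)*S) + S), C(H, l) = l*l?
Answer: -11463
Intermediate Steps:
C(H, l) = l²
U(S) = (S + S² + S*√(-3 + S))² (U(S) = ((S² + √(S - 3)*S) + S)² = ((S² + √(-3 + S)*S) + S)² = ((S² + S*√(-3 + S)) + S)² = (S + S² + S*√(-3 + S))²)
-87 - 79*U(2 + 1) = -87 - 79*(2 + 1)²*(1 + (2 + 1) + √(-3 + (2 + 1)))² = -87 - 79*3²*(1 + 3 + √(-3 + 3))² = -87 - 711*(1 + 3 + √0)² = -87 - 711*(1 + 3 + 0)² = -87 - 711*4² = -87 - 711*16 = -87 - 79*144 = -87 - 11376 = -11463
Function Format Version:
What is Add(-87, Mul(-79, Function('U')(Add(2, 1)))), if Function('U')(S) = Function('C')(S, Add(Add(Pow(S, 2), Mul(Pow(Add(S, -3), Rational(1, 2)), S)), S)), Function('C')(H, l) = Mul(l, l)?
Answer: -11463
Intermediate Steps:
Function('C')(H, l) = Pow(l, 2)
Function('U')(S) = Pow(Add(S, Pow(S, 2), Mul(S, Pow(Add(-3, S), Rational(1, 2)))), 2) (Function('U')(S) = Pow(Add(Add(Pow(S, 2), Mul(Pow(Add(S, -3), Rational(1, 2)), S)), S), 2) = Pow(Add(Add(Pow(S, 2), Mul(Pow(Add(-3, S), Rational(1, 2)), S)), S), 2) = Pow(Add(Add(Pow(S, 2), Mul(S, Pow(Add(-3, S), Rational(1, 2)))), S), 2) = Pow(Add(S, Pow(S, 2), Mul(S, Pow(Add(-3, S), Rational(1, 2)))), 2))
Add(-87, Mul(-79, Function('U')(Add(2, 1)))) = Add(-87, Mul(-79, Mul(Pow(Add(2, 1), 2), Pow(Add(1, Add(2, 1), Pow(Add(-3, Add(2, 1)), Rational(1, 2))), 2)))) = Add(-87, Mul(-79, Mul(Pow(3, 2), Pow(Add(1, 3, Pow(Add(-3, 3), Rational(1, 2))), 2)))) = Add(-87, Mul(-79, Mul(9, Pow(Add(1, 3, Pow(0, Rational(1, 2))), 2)))) = Add(-87, Mul(-79, Mul(9, Pow(Add(1, 3, 0), 2)))) = Add(-87, Mul(-79, Mul(9, Pow(4, 2)))) = Add(-87, Mul(-79, Mul(9, 16))) = Add(-87, Mul(-79, 144)) = Add(-87, -11376) = -11463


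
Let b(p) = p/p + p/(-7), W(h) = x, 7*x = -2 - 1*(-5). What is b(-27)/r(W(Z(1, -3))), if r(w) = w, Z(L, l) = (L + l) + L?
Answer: 34/3 ≈ 11.333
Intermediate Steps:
Z(L, l) = l + 2*L
x = 3/7 (x = (-2 - 1*(-5))/7 = (-2 + 5)/7 = (1/7)*3 = 3/7 ≈ 0.42857)
W(h) = 3/7
b(p) = 1 - p/7 (b(p) = 1 + p*(-1/7) = 1 - p/7)
b(-27)/r(W(Z(1, -3))) = (1 - 1/7*(-27))/(3/7) = (1 + 27/7)*(7/3) = (34/7)*(7/3) = 34/3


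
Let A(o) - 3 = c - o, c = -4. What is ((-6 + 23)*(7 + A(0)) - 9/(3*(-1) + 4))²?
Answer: 8649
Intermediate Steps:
A(o) = -1 - o (A(o) = 3 + (-4 - o) = -1 - o)
((-6 + 23)*(7 + A(0)) - 9/(3*(-1) + 4))² = ((-6 + 23)*(7 + (-1 - 1*0)) - 9/(3*(-1) + 4))² = (17*(7 + (-1 + 0)) - 9/(-3 + 4))² = (17*(7 - 1) - 9/1)² = (17*6 - 9*1)² = (102 - 9)² = 93² = 8649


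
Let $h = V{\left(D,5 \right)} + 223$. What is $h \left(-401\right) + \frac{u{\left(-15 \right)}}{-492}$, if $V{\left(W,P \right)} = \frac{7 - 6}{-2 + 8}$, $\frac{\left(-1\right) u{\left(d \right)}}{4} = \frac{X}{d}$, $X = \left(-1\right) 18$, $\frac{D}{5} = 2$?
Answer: $- \frac{110072483}{1230} \approx -89490.0$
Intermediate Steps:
$D = 10$ ($D = 5 \cdot 2 = 10$)
$X = -18$
$u{\left(d \right)} = \frac{72}{d}$ ($u{\left(d \right)} = - 4 \left(- \frac{18}{d}\right) = \frac{72}{d}$)
$V{\left(W,P \right)} = \frac{1}{6}$ ($V{\left(W,P \right)} = 1 \cdot \frac{1}{6} = \frac{1}{6}$)
$h = \frac{1339}{6}$ ($h = \frac{1}{6} + 223 = \frac{1339}{6} \approx 223.17$)
$h \left(-401\right) + \frac{u{\left(-15 \right)}}{-492} = \frac{1339}{6} \left(-401\right) + \frac{72 \frac{1}{-15}}{-492} = - \frac{536939}{6} + 72 \left(- \frac{1}{15}\right) \left(- \frac{1}{492}\right) = - \frac{536939}{6} - - \frac{2}{205} = - \frac{536939}{6} + \frac{2}{205} = - \frac{110072483}{1230}$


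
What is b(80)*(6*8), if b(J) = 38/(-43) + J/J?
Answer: 240/43 ≈ 5.5814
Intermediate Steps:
b(J) = 5/43 (b(J) = 38*(-1/43) + 1 = -38/43 + 1 = 5/43)
b(80)*(6*8) = 5*(6*8)/43 = (5/43)*48 = 240/43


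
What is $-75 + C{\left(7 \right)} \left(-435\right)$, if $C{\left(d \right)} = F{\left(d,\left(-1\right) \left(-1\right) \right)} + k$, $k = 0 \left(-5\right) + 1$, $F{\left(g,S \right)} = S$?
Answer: $-945$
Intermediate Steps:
$k = 1$ ($k = 0 + 1 = 1$)
$C{\left(d \right)} = 2$ ($C{\left(d \right)} = \left(-1\right) \left(-1\right) + 1 = 1 + 1 = 2$)
$-75 + C{\left(7 \right)} \left(-435\right) = -75 + 2 \left(-435\right) = -75 - 870 = -945$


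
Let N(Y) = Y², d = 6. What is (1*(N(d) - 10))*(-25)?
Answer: -650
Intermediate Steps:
(1*(N(d) - 10))*(-25) = (1*(6² - 10))*(-25) = (1*(36 - 10))*(-25) = (1*26)*(-25) = 26*(-25) = -650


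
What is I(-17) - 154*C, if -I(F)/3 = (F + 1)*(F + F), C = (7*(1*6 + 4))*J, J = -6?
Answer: 63048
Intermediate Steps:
C = -420 (C = (7*(1*6 + 4))*(-6) = (7*(6 + 4))*(-6) = (7*10)*(-6) = 70*(-6) = -420)
I(F) = -6*F*(1 + F) (I(F) = -3*(F + 1)*(F + F) = -3*(1 + F)*2*F = -6*F*(1 + F))
I(-17) - 154*C = -6*(-17)*(1 - 17) - 154*(-420) = -6*(-17)*(-16) + 64680 = -1632 + 64680 = 63048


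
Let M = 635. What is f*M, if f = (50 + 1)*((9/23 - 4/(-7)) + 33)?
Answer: 177081180/161 ≈ 1.0999e+6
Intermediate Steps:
f = 278868/161 (f = 51*((9*(1/23) - 4*(-⅐)) + 33) = 51*((9/23 + 4/7) + 33) = 51*(155/161 + 33) = 51*(5468/161) = 278868/161 ≈ 1732.1)
f*M = (278868/161)*635 = 177081180/161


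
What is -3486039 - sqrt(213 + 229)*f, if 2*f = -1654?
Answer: -3486039 + 827*sqrt(442) ≈ -3.4687e+6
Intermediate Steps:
f = -827 (f = (1/2)*(-1654) = -827)
-3486039 - sqrt(213 + 229)*f = -3486039 - sqrt(213 + 229)*(-827) = -3486039 - sqrt(442)*(-827) = -3486039 - (-827)*sqrt(442) = -3486039 + 827*sqrt(442)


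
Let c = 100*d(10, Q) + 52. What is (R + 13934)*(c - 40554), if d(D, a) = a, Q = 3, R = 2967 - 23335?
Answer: 258659668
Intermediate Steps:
R = -20368
c = 352 (c = 100*3 + 52 = 300 + 52 = 352)
(R + 13934)*(c - 40554) = (-20368 + 13934)*(352 - 40554) = -6434*(-40202) = 258659668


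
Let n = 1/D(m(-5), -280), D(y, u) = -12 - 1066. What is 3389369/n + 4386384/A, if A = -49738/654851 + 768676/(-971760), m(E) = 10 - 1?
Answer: -504641390734643729458/137925411539 ≈ -3.6588e+9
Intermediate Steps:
m(E) = 9
A = -137925411539/159089501940 (A = -49738*1/654851 + 768676*(-1/971760) = -49738/654851 - 192169/242940 = -137925411539/159089501940 ≈ -0.86697)
D(y, u) = -1078
n = -1/1078 (n = 1/(-1078) = -1/1078 ≈ -0.00092764)
3389369/n + 4386384/A = 3389369/(-1/1078) + 4386384/(-137925411539/159089501940) = 3389369*(-1078) + 4386384*(-159089501940/137925411539) = -3653739782 - 697827645877584960/137925411539 = -504641390734643729458/137925411539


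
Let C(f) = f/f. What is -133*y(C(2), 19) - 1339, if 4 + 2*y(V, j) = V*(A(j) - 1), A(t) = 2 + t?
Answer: -2403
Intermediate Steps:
C(f) = 1
y(V, j) = -2 + V*(1 + j)/2 (y(V, j) = -2 + (V*((2 + j) - 1))/2 = -2 + (V*(1 + j))/2 = -2 + V*(1 + j)/2)
-133*y(C(2), 19) - 1339 = -133*(-2 + (½)*1 + (½)*1*19) - 1339 = -133*(-2 + ½ + 19/2) - 1339 = -133*8 - 1339 = -1064 - 1339 = -2403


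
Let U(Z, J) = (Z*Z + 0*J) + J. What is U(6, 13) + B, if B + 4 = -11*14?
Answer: -109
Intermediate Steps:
U(Z, J) = J + Z² (U(Z, J) = (Z² + 0) + J = Z² + J = J + Z²)
B = -158 (B = -4 - 11*14 = -4 - 154 = -158)
U(6, 13) + B = (13 + 6²) - 158 = (13 + 36) - 158 = 49 - 158 = -109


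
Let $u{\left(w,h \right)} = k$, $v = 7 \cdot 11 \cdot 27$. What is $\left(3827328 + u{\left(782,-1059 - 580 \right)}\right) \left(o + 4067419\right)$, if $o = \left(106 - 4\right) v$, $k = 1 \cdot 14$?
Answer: $16379022060134$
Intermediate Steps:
$k = 14$
$v = 2079$ ($v = 77 \cdot 27 = 2079$)
$u{\left(w,h \right)} = 14$
$o = 212058$ ($o = \left(106 - 4\right) 2079 = 102 \cdot 2079 = 212058$)
$\left(3827328 + u{\left(782,-1059 - 580 \right)}\right) \left(o + 4067419\right) = \left(3827328 + 14\right) \left(212058 + 4067419\right) = 3827342 \cdot 4279477 = 16379022060134$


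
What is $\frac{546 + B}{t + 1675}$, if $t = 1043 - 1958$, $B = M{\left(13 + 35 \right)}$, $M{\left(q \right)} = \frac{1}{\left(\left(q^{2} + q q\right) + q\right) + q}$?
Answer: $\frac{513677}{715008} \approx 0.71842$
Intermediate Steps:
$M{\left(q \right)} = \frac{1}{2 q + 2 q^{2}}$ ($M{\left(q \right)} = \frac{1}{\left(\left(q^{2} + q^{2}\right) + q\right) + q} = \frac{1}{\left(2 q^{2} + q\right) + q} = \frac{1}{\left(q + 2 q^{2}\right) + q} = \frac{1}{2 q + 2 q^{2}}$)
$B = \frac{1}{4704}$ ($B = \frac{1}{2 \left(13 + 35\right) \left(1 + \left(13 + 35\right)\right)} = \frac{1}{2 \cdot 48 \left(1 + 48\right)} = \frac{1}{2} \cdot \frac{1}{48} \cdot \frac{1}{49} = \frac{1}{4704} \approx 0.00021259$)
$t = -915$
$\frac{546 + B}{t + 1675} = \frac{546 + \frac{1}{4704}}{-915 + 1675} = \frac{2568385}{4704 \cdot 760} = \frac{2568385}{4704} \cdot \frac{1}{760} = \frac{513677}{715008}$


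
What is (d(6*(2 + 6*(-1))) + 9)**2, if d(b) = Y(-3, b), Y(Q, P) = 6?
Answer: 225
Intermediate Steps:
d(b) = 6
(d(6*(2 + 6*(-1))) + 9)**2 = (6 + 9)**2 = 15**2 = 225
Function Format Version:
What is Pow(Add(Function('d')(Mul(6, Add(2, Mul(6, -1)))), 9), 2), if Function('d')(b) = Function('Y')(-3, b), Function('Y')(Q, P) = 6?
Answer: 225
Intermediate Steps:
Function('d')(b) = 6
Pow(Add(Function('d')(Mul(6, Add(2, Mul(6, -1)))), 9), 2) = Pow(Add(6, 9), 2) = Pow(15, 2) = 225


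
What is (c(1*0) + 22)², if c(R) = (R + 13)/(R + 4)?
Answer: 10201/16 ≈ 637.56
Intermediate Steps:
c(R) = (13 + R)/(4 + R)
(c(1*0) + 22)² = ((13 + 1*0)/(4 + 1*0) + 22)² = ((13 + 0)/(4 + 0) + 22)² = (13/4 + 22)² = (101/4)² = 10201/16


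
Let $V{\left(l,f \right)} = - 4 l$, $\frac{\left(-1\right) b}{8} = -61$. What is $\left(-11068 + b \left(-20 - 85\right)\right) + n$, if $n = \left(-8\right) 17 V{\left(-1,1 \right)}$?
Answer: $-62852$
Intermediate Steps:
$b = 488$ ($b = \left(-8\right) \left(-61\right) = 488$)
$n = -544$ ($n = \left(-8\right) 17 \left(\left(-4\right) \left(-1\right)\right) = \left(-136\right) 4 = -544$)
$\left(-11068 + b \left(-20 - 85\right)\right) + n = \left(-11068 + 488 \left(-20 - 85\right)\right) - 544 = \left(-11068 + 488 \left(-105\right)\right) - 544 = \left(-11068 - 51240\right) - 544 = -62308 - 544 = -62852$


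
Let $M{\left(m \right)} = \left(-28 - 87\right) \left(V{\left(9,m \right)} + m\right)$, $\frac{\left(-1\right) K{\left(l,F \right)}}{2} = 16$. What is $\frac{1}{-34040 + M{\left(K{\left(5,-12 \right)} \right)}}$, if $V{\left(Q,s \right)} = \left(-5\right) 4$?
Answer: $- \frac{1}{28060} \approx -3.5638 \cdot 10^{-5}$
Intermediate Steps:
$K{\left(l,F \right)} = -32$ ($K{\left(l,F \right)} = \left(-2\right) 16 = -32$)
$V{\left(Q,s \right)} = -20$
$M{\left(m \right)} = 2300 - 115 m$ ($M{\left(m \right)} = \left(-28 - 87\right) \left(-20 + m\right) = - 115 \left(-20 + m\right) = 2300 - 115 m$)
$\frac{1}{-34040 + M{\left(K{\left(5,-12 \right)} \right)}} = \frac{1}{-34040 + \left(2300 - -3680\right)} = \frac{1}{-34040 + \left(2300 + 3680\right)} = \frac{1}{-34040 + 5980} = \frac{1}{-28060} = - \frac{1}{28060}$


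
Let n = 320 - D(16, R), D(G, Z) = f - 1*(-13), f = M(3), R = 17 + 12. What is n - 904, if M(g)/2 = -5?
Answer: -587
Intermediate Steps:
M(g) = -10 (M(g) = 2*(-5) = -10)
R = 29
f = -10
D(G, Z) = 3 (D(G, Z) = -10 - 1*(-13) = -10 + 13 = 3)
n = 317 (n = 320 - 1*3 = 320 - 3 = 317)
n - 904 = 317 - 904 = -587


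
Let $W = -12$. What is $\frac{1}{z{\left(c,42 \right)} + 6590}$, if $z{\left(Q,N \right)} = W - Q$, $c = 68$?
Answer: $\frac{1}{6510} \approx 0.00015361$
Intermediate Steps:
$z{\left(Q,N \right)} = -12 - Q$
$\frac{1}{z{\left(c,42 \right)} + 6590} = \frac{1}{\left(-12 - 68\right) + 6590} = \frac{1}{-80 + 6590} = \frac{1}{6510}$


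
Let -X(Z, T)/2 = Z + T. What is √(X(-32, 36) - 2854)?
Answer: 3*I*√318 ≈ 53.498*I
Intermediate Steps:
X(Z, T) = -2*T - 2*Z (X(Z, T) = -2*(Z + T) = -2*(T + Z) = -2*T - 2*Z)
√(X(-32, 36) - 2854) = √((-2*36 - 2*(-32)) - 2854) = √((-72 + 64) - 2854) = √(-8 - 2854) = √(-2862) = 3*I*√318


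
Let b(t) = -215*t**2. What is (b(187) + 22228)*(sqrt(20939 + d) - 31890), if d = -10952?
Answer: 239050852230 - 7496107*sqrt(9987) ≈ 2.3830e+11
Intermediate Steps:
(b(187) + 22228)*(sqrt(20939 + d) - 31890) = (-215*187**2 + 22228)*(sqrt(20939 - 10952) - 31890) = (-215*34969 + 22228)*(sqrt(9987) - 31890) = (-7518335 + 22228)*(-31890 + sqrt(9987)) = -7496107*(-31890 + sqrt(9987)) = 239050852230 - 7496107*sqrt(9987)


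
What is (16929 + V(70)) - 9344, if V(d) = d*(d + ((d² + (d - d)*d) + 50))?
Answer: 358985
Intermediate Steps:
V(d) = d*(50 + d + d²) (V(d) = d*(d + ((d² + 0*d) + 50)) = d*(d + ((d² + 0) + 50)) = d*(d + (d² + 50)) = d*(d + (50 + d²)) = d*(50 + d + d²))
(16929 + V(70)) - 9344 = (16929 + 70*(50 + 70 + 70²)) - 9344 = (16929 + 70*(50 + 70 + 4900)) - 9344 = (16929 + 70*5020) - 9344 = (16929 + 351400) - 9344 = 368329 - 9344 = 358985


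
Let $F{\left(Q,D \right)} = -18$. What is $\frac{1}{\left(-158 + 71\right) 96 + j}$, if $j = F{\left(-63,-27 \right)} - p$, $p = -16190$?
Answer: $\frac{1}{7820} \approx 0.00012788$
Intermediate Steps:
$j = 16172$ ($j = -18 - -16190 = -18 + 16190 = 16172$)
$\frac{1}{\left(-158 + 71\right) 96 + j} = \frac{1}{\left(-158 + 71\right) 96 + 16172} = \frac{1}{\left(-87\right) 96 + 16172} = \frac{1}{-8352 + 16172} = \frac{1}{7820}$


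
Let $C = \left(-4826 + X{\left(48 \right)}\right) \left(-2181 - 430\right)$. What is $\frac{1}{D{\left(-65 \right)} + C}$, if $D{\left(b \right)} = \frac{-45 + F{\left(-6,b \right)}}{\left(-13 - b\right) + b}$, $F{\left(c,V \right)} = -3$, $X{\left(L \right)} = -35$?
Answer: $\frac{13}{164996971} \approx 7.8789 \cdot 10^{-8}$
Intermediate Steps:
$D{\left(b \right)} = \frac{48}{13}$ ($D{\left(b \right)} = \frac{-45 - 3}{\left(-13 - b\right) + b} = - \frac{48}{-13} = \left(-48\right) \left(- \frac{1}{13}\right) = \frac{48}{13}$)
$C = 12692071$ ($C = \left(-4826 - 35\right) \left(-2181 - 430\right) = \left(-4861\right) \left(-2611\right) = 12692071$)
$\frac{1}{D{\left(-65 \right)} + C} = \frac{1}{\frac{48}{13} + 12692071} = \frac{1}{\frac{164996971}{13}} = \frac{13}{164996971}$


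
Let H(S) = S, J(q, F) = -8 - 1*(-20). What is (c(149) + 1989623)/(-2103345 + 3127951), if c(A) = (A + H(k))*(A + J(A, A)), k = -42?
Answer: 1003425/512303 ≈ 1.9587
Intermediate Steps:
J(q, F) = 12 (J(q, F) = -8 + 20 = 12)
c(A) = (-42 + A)*(12 + A) (c(A) = (A - 42)*(A + 12) = (-42 + A)*(12 + A))
(c(149) + 1989623)/(-2103345 + 3127951) = ((-504 + 149² - 30*149) + 1989623)/(-2103345 + 3127951) = ((-504 + 22201 - 4470) + 1989623)/1024606 = (17227 + 1989623)*(1/1024606) = 2006850*(1/1024606) = 1003425/512303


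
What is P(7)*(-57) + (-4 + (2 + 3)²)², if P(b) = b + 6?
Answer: -300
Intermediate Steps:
P(b) = 6 + b
P(7)*(-57) + (-4 + (2 + 3)²)² = (6 + 7)*(-57) + (-4 + (2 + 3)²)² = 13*(-57) + (-4 + 5²)² = -741 + (-4 + 25)² = -741 + 21² = -741 + 441 = -300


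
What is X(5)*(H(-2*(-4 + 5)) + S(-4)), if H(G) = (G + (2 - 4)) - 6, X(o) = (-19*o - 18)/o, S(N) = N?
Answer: 1582/5 ≈ 316.40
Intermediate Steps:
X(o) = (-18 - 19*o)/o
H(G) = -8 + G (H(G) = (G - 2) - 6 = (-2 + G) - 6 = -8 + G)
X(5)*(H(-2*(-4 + 5)) + S(-4)) = (-19 - 18/5)*((-8 - 2*(-4 + 5)) - 4) = (-19 - 18*⅕)*((-8 - 2*1) - 4) = (-19 - 18/5)*((-8 - 2) - 4) = -113*(-10 - 4)/5 = -113/5*(-14) = 1582/5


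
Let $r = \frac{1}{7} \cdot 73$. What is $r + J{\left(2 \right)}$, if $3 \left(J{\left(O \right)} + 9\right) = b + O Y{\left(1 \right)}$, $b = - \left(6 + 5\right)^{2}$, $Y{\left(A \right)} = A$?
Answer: $- \frac{803}{21} \approx -38.238$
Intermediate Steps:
$r = \frac{73}{7}$ ($r = \frac{1}{7} \cdot 73 = \frac{73}{7} \approx 10.429$)
$b = -121$ ($b = - 11^{2} = \left(-1\right) 121 = -121$)
$J{\left(O \right)} = - \frac{148}{3} + \frac{O}{3}$ ($J{\left(O \right)} = -9 + \frac{-121 + O 1}{3} = -9 + \frac{-121 + O}{3} = -9 + \left(- \frac{121}{3} + \frac{O}{3}\right) = - \frac{148}{3} + \frac{O}{3}$)
$r + J{\left(2 \right)} = \frac{73}{7} + \left(- \frac{148}{3} + \frac{1}{3} \cdot 2\right) = \frac{73}{7} + \left(- \frac{148}{3} + \frac{2}{3}\right) = \frac{73}{7} - \frac{146}{3} = - \frac{803}{21}$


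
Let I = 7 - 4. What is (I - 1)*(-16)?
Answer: -32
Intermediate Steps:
I = 3
(I - 1)*(-16) = (3 - 1)*(-16) = 2*(-16) = -32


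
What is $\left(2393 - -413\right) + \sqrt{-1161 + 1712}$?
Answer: $2806 + \sqrt{551} \approx 2829.5$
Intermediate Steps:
$\left(2393 - -413\right) + \sqrt{-1161 + 1712} = \left(2393 + 413\right) + \sqrt{551} = 2806 + \sqrt{551}$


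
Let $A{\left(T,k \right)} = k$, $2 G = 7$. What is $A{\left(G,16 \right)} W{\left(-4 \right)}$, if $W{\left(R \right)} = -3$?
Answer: $-48$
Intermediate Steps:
$G = \frac{7}{2}$ ($G = \frac{1}{2} \cdot 7 = \frac{7}{2} \approx 3.5$)
$A{\left(G,16 \right)} W{\left(-4 \right)} = 16 \left(-3\right) = -48$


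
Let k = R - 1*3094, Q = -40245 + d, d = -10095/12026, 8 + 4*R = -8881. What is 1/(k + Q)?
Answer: -24052/1095859375 ≈ -2.1948e-5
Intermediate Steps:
R = -8889/4 (R = -2 + (¼)*(-8881) = -2 - 8881/4 = -8889/4 ≈ -2222.3)
d = -10095/12026 (d = -10095*1/12026 = -10095/12026 ≈ -0.83943)
Q = -483996465/12026 (Q = -40245 - 10095/12026 = -483996465/12026 ≈ -40246.)
k = -21265/4 (k = -8889/4 - 1*3094 = -8889/4 - 3094 = -21265/4 ≈ -5316.3)
1/(k + Q) = 1/(-21265/4 - 483996465/12026) = 1/(-1095859375/24052) = -24052/1095859375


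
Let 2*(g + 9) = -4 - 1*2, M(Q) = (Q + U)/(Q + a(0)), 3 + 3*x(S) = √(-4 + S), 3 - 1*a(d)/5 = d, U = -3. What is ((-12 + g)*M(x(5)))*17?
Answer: 4488/43 ≈ 104.37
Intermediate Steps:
a(d) = 15 - 5*d
x(S) = -1 + √(-4 + S)/3
M(Q) = (-3 + Q)/(15 + Q) (M(Q) = (Q - 3)/(Q + (15 - 5*0)) = (-3 + Q)/(Q + (15 + 0)) = (-3 + Q)/(Q + 15) = (-3 + Q)/(15 + Q))
g = -12 (g = -9 + (-4 - 1*2)/2 = -9 + (-4 - 2)/2 = -9 + (½)*(-6) = -9 - 3 = -12)
((-12 + g)*M(x(5)))*17 = ((-12 - 12)*((-3 + (-1 + √(-4 + 5)/3))/(15 + (-1 + √(-4 + 5)/3))))*17 = -24*(-3 + (-1 + √1/3))/(15 + (-1 + √1/3))*17 = -24*(-3 + (-1 + (⅓)*1))/(15 + (-1 + (⅓)*1))*17 = -24*(-3 + (-1 + ⅓))/(15 + (-1 + ⅓))*17 = -24*(-3 - ⅔)/(15 - ⅔)*17 = -24*(-11)/(43/3*3)*17 = -72*(-11)/(43*3)*17 = -24*(-11/43)*17 = (264/43)*17 = 4488/43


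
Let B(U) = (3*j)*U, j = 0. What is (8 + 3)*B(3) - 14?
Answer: -14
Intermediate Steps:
B(U) = 0 (B(U) = (3*0)*U = 0*U = 0)
(8 + 3)*B(3) - 14 = (8 + 3)*0 - 14 = 11*0 - 14 = 0 - 14 = -14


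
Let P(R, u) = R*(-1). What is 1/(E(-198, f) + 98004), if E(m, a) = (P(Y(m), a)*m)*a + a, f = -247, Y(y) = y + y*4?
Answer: 1/48514697 ≈ 2.0612e-8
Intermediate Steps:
Y(y) = 5*y (Y(y) = y + 4*y = 5*y)
P(R, u) = -R
E(m, a) = a - 5*a*m² (E(m, a) = ((-5*m)*m)*a + a = (-5*m²)*a + a = -5*a*m² + a = a - 5*a*m²)
1/(E(-198, f) + 98004) = 1/(-247*(1 - 5*(-198)²) + 98004) = 1/(-247*(1 - 5*39204) + 98004) = 1/(-247*(1 - 196020) + 98004) = 1/(-247*(-196019) + 98004) = 1/(48416693 + 98004) = 1/48514697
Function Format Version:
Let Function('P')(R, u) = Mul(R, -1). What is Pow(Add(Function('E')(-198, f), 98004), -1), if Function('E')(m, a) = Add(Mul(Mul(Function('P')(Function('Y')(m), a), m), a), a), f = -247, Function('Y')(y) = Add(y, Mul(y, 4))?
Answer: Rational(1, 48514697) ≈ 2.0612e-8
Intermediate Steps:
Function('Y')(y) = Mul(5, y) (Function('Y')(y) = Add(y, Mul(4, y)) = Mul(5, y))
Function('P')(R, u) = Mul(-1, R)
Function('E')(m, a) = Add(a, Mul(-5, a, Pow(m, 2))) (Function('E')(m, a) = Add(Mul(Mul(Mul(-1, Mul(5, m)), m), a), a) = Add(Mul(Mul(Mul(-5, m), m), a), a) = Add(Mul(Mul(-5, Pow(m, 2)), a), a) = Add(Mul(-5, a, Pow(m, 2)), a) = Add(a, Mul(-5, a, Pow(m, 2))))
Pow(Add(Function('E')(-198, f), 98004), -1) = Pow(Add(Mul(-247, Add(1, Mul(-5, Pow(-198, 2)))), 98004), -1) = Pow(Add(Mul(-247, Add(1, Mul(-5, 39204))), 98004), -1) = Pow(Add(Mul(-247, Add(1, -196020)), 98004), -1) = Pow(Add(Mul(-247, -196019), 98004), -1) = Pow(Add(48416693, 98004), -1) = Pow(48514697, -1) = Rational(1, 48514697)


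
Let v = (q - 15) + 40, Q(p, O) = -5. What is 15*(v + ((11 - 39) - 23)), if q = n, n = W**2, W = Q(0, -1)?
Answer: -15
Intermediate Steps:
W = -5
n = 25 (n = (-5)**2 = 25)
q = 25
v = 50 (v = (25 - 15) + 40 = 10 + 40 = 50)
15*(v + ((11 - 39) - 23)) = 15*(50 + ((11 - 39) - 23)) = 15*(50 + (-28 - 23)) = 15*(50 - 51) = 15*(-1) = -15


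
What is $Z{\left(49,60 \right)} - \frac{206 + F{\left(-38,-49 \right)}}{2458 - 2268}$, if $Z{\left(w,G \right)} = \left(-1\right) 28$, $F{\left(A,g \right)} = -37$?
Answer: $- \frac{5489}{190} \approx -28.889$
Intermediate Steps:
$Z{\left(w,G \right)} = -28$
$Z{\left(49,60 \right)} - \frac{206 + F{\left(-38,-49 \right)}}{2458 - 2268} = -28 - \frac{206 - 37}{2458 - 2268} = -28 - \frac{169}{190} = - \frac{5489}{190}$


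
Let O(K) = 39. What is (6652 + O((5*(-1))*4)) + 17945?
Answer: 24636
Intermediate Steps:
(6652 + O((5*(-1))*4)) + 17945 = (6652 + 39) + 17945 = 6691 + 17945 = 24636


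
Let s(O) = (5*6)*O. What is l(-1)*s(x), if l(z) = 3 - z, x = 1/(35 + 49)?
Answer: 10/7 ≈ 1.4286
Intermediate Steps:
x = 1/84 ≈ 0.011905
s(O) = 30*O
l(-1)*s(x) = (3 - 1*(-1))*(30*(1/84)) = (3 + 1)*(5/14) = 4*(5/14) = 10/7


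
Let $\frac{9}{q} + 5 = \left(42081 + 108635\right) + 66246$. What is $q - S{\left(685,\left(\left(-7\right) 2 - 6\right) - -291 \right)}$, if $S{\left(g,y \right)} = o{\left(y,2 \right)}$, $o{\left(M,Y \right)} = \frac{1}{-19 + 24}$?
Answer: $- \frac{72304}{361595} \approx -0.19996$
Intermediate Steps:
$o{\left(M,Y \right)} = \frac{1}{5}$
$S{\left(g,y \right)} = \frac{1}{5}$
$q = \frac{3}{72319}$ ($q = \frac{9}{-5 + \left(\left(42081 + 108635\right) + 66246\right)} = \frac{9}{-5 + \left(150716 + 66246\right)} = \frac{9}{-5 + 216962} = \frac{9}{216957} = 9 \cdot \frac{1}{216957} = \frac{3}{72319} \approx 4.1483 \cdot 10^{-5}$)
$q - S{\left(685,\left(\left(-7\right) 2 - 6\right) - -291 \right)} = \frac{3}{72319} - \frac{1}{5} = - \frac{72304}{361595}$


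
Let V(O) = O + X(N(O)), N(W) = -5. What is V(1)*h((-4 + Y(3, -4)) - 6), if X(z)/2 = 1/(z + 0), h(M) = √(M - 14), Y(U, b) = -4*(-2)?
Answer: 12*I/5 ≈ 2.4*I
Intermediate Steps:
Y(U, b) = 8
h(M) = √(-14 + M)
X(z) = 2/z (X(z) = 2/(z + 0) = 2/z)
V(O) = -⅖ + O (V(O) = O + 2/(-5) = O + 2*(-⅕) = O - ⅖ = -⅖ + O)
V(1)*h((-4 + Y(3, -4)) - 6) = (-⅖ + 1)*√(-14 + ((-4 + 8) - 6)) = 3*√(-14 + (4 - 6))/5 = 3*√(-14 - 2)/5 = 3*√(-16)/5 = 3*(4*I)/5 = 12*I/5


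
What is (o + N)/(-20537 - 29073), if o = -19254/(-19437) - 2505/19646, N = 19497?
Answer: -11874705559/30213779860 ≈ -0.39302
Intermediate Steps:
o = 525637/609026 (o = -19254*(-1/19437) - 2505*1/19646 = 6418/6479 - 2505/19646 = 525637/609026 ≈ 0.86308)
(o + N)/(-20537 - 29073) = (525637/609026 + 19497)/(-20537 - 29073) = (11874705559/609026)/(-49610) = (11874705559/609026)*(-1/49610) = -11874705559/30213779860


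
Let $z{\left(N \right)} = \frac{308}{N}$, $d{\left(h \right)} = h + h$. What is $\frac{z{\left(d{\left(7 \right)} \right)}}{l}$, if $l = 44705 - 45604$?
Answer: $- \frac{22}{899} \approx -0.024472$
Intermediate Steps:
$d{\left(h \right)} = 2 h$
$l = -899$ ($l = 44705 - 45604 = -899$)
$\frac{z{\left(d{\left(7 \right)} \right)}}{l} = \frac{308 \frac{1}{2 \cdot 7}}{-899} = \frac{308}{14} \left(- \frac{1}{899}\right) = 308 \cdot \frac{1}{14} \left(- \frac{1}{899}\right) = 22 \left(- \frac{1}{899}\right) = - \frac{22}{899}$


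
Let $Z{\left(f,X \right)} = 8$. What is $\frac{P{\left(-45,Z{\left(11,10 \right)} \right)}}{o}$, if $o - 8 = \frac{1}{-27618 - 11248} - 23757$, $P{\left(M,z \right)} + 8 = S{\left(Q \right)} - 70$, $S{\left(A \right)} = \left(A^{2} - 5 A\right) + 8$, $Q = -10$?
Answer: $- \frac{621856}{184605727} \approx -0.0033686$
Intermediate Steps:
$S{\left(A \right)} = 8 + A^{2} - 5 A$
$P{\left(M,z \right)} = 80$ ($P{\left(M,z \right)} = -8 + \left(\left(8 + \left(-10\right)^{2} - -50\right) - 70\right) = -8 + \left(\left(8 + 100 + 50\right) - 70\right) = -8 + \left(158 - 70\right) = -8 + 88 = 80$)
$o = - \frac{923028635}{38866}$ ($o = 8 + \left(\frac{1}{-27618 - 11248} - 23757\right) = 8 - \left(23757 - \frac{1}{-38866}\right) = 8 - \frac{923339563}{38866} = - \frac{923028635}{38866} \approx -23749.0$)
$\frac{P{\left(-45,Z{\left(11,10 \right)} \right)}}{o} = \frac{80}{- \frac{923028635}{38866}} = 80 \left(- \frac{38866}{923028635}\right) = - \frac{621856}{184605727}$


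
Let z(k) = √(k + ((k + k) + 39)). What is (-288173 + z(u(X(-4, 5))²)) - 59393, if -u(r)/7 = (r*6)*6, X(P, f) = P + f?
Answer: -347566 + √190551 ≈ -3.4713e+5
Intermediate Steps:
u(r) = -252*r (u(r) = -7*r*6*6 = -7*6*r*6 = -252*r)
z(k) = √(39 + 3*k) (z(k) = √(k + (2*k + 39)) = √(k + (39 + 2*k)) = √(39 + 3*k))
(-288173 + z(u(X(-4, 5))²)) - 59393 = (-288173 + √(39 + 3*(-252*(-4 + 5))²)) - 59393 = (-288173 + √(39 + 3*(-252*1)²)) - 59393 = (-288173 + √(39 + 3*(-252)²)) - 59393 = (-288173 + √(39 + 3*63504)) - 59393 = (-288173 + √(39 + 190512)) - 59393 = (-288173 + √190551) - 59393 = -347566 + √190551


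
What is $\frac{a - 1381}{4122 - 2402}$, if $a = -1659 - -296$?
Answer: $- \frac{343}{215} \approx -1.5953$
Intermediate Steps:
$a = -1363$ ($a = -1659 + 296 = -1363$)
$\frac{a - 1381}{4122 - 2402} = \frac{-1363 - 1381}{4122 - 2402} = - \frac{2744}{1720} = \left(-2744\right) \frac{1}{1720} = - \frac{343}{215}$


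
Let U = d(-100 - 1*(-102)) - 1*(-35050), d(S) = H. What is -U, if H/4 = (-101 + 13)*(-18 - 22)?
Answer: -49130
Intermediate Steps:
H = 14080 (H = 4*((-101 + 13)*(-18 - 22)) = 4*(-88*(-40)) = 4*3520 = 14080)
d(S) = 14080
U = 49130 (U = 14080 - 1*(-35050) = 14080 + 35050 = 49130)
-U = -1*49130 = -49130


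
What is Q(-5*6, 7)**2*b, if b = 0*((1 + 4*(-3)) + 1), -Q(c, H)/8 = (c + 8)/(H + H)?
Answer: 0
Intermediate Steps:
Q(c, H) = -4*(8 + c)/H (Q(c, H) = -8*(c + 8)/(H + H) = -8*(8 + c)/(2*H) = -8*(8 + c)*1/(2*H) = -4*(8 + c)/H)
b = 0 (b = 0*((1 - 12) + 1) = 0*(-11 + 1) = 0*(-10) = 0)
Q(-5*6, 7)**2*b = (4*(-8 - (-5)*6)/7)**2*0 = (4*(1/7)*(-8 - 1*(-30)))**2*0 = (4*(1/7)*(-8 + 30))**2*0 = (4*(1/7)*22)**2*0 = (88/7)**2*0 = (7744/49)*0 = 0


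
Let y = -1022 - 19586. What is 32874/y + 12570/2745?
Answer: 5626781/1885632 ≈ 2.9840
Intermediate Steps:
y = -20608
32874/y + 12570/2745 = 32874/(-20608) + 12570/2745 = 32874*(-1/20608) + 12570*(1/2745) = -16437/10304 + 838/183 = 5626781/1885632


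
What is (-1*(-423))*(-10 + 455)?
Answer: 188235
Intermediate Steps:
(-1*(-423))*(-10 + 455) = 423*445 = 188235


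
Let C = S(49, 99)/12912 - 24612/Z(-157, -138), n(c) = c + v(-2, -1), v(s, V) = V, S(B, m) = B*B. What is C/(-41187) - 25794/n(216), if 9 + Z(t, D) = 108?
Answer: -150884011980221/1257722476560 ≈ -119.97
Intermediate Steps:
S(B, m) = B²
Z(t, D) = 99 (Z(t, D) = -9 + 108 = 99)
n(c) = -1 + c (n(c) = c - 1 = -1 + c)
C = -35283605/142032 (C = 49²/12912 - 24612/99 = 2401*(1/12912) - 24612*1/99 = 2401/12912 - 8204/33 = -35283605/142032 ≈ -248.42)
C/(-41187) - 25794/n(216) = -35283605/142032/(-41187) - 25794/(-1 + 216) = -35283605/142032*(-1/41187) - 25794/215 = 35283605/5849871984 - 25794*1/215 = 35283605/5849871984 - 25794/215 = -150884011980221/1257722476560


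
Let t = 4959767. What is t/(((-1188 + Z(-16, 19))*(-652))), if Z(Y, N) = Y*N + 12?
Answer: 4959767/964960 ≈ 5.1399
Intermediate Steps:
Z(Y, N) = 12 + N*Y (Z(Y, N) = N*Y + 12 = 12 + N*Y)
t/(((-1188 + Z(-16, 19))*(-652))) = 4959767/(((-1188 + (12 + 19*(-16)))*(-652))) = 4959767/(((-1188 + (12 - 304))*(-652))) = 4959767/(((-1188 - 292)*(-652))) = 4959767/((-1480*(-652))) = 4959767/964960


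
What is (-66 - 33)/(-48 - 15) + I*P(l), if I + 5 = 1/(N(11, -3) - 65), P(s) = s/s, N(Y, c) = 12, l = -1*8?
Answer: -1279/371 ≈ -3.4474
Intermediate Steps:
l = -8
P(s) = 1
I = -266/53 (I = -5 + 1/(12 - 65) = -5 + 1/(-53) = -5 - 1/53 = -266/53 ≈ -5.0189)
(-66 - 33)/(-48 - 15) + I*P(l) = (-66 - 33)/(-48 - 15) - 266/53*1 = -99/(-63) - 266/53 = -99*(-1/63) - 266/53 = 11/7 - 266/53 = -1279/371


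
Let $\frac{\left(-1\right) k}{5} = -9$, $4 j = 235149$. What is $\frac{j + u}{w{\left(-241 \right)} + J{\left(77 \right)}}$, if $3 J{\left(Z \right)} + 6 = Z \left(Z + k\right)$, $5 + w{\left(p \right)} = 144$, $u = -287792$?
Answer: $- \frac{2748057}{39220} \approx -70.068$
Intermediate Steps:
$j = \frac{235149}{4}$ ($j = \frac{1}{4} \cdot 235149 = \frac{235149}{4} \approx 58787.0$)
$w{\left(p \right)} = 139$ ($w{\left(p \right)} = -5 + 144 = 139$)
$k = 45$ ($k = \left(-5\right) \left(-9\right) = 45$)
$J{\left(Z \right)} = -2 + \frac{Z \left(45 + Z\right)}{3}$ ($J{\left(Z \right)} = -2 + \frac{Z \left(Z + 45\right)}{3} = -2 + \frac{Z \left(45 + Z\right)}{3}$)
$\frac{j + u}{w{\left(-241 \right)} + J{\left(77 \right)}} = \frac{\frac{235149}{4} - 287792}{139 + \left(-2 + 15 \cdot 77 + \frac{77^{2}}{3}\right)} = - \frac{916019}{4 \left(139 + \left(-2 + 1155 + \frac{1}{3} \cdot 5929\right)\right)} = - \frac{916019}{4 \left(139 + \left(-2 + 1155 + \frac{5929}{3}\right)\right)} = - \frac{916019}{4 \left(139 + \frac{9388}{3}\right)} = - \frac{916019}{4 \cdot \frac{9805}{3}} = \left(- \frac{916019}{4}\right) \frac{3}{9805} = - \frac{2748057}{39220}$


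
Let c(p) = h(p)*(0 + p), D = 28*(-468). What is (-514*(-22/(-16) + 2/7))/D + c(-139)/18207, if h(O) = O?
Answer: 119432893/106037568 ≈ 1.1263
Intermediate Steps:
D = -13104
c(p) = p**2 (c(p) = p*(0 + p) = p*p = p**2)
(-514*(-22/(-16) + 2/7))/D + c(-139)/18207 = -514*(-22/(-16) + 2/7)/(-13104) + (-139)**2/18207 = -514*(-22*(-1/16) + 2*(1/7))*(-1/13104) + 19321*(1/18207) = -514*(11/8 + 2/7)*(-1/13104) + 19321/18207 = -514*93/56*(-1/13104) + 19321/18207 = -23901/28*(-1/13104) + 19321/18207 = 7967/122304 + 19321/18207 = 119432893/106037568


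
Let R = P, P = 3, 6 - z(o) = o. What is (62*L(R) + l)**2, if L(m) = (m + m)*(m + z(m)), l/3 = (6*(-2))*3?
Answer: 4511376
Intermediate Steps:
z(o) = 6 - o
R = 3
l = -108 (l = 3*((6*(-2))*3) = 3*(-12*3) = 3*(-36) = -108)
L(m) = 12*m (L(m) = (m + m)*(m + (6 - m)) = (2*m)*6 = 12*m)
(62*L(R) + l)**2 = (62*(12*3) - 108)**2 = (62*36 - 108)**2 = (2232 - 108)**2 = 2124**2 = 4511376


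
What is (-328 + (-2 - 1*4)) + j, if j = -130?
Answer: -464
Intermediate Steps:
(-328 + (-2 - 1*4)) + j = (-328 + (-2 - 1*4)) - 130 = (-328 + (-2 - 4)) - 130 = (-328 - 6) - 130 = -334 - 130 = -464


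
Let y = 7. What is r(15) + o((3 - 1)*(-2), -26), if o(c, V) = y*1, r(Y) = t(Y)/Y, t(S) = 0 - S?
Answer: 6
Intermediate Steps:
t(S) = -S
r(Y) = -1 (r(Y) = (-Y)/Y = -1)
o(c, V) = 7 (o(c, V) = 7*1 = 7)
r(15) + o((3 - 1)*(-2), -26) = -1 + 7 = 6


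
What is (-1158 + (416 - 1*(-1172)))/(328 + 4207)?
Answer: 86/907 ≈ 0.094818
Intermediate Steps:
(-1158 + (416 - 1*(-1172)))/(328 + 4207) = (-1158 + (416 + 1172))/4535 = (-1158 + 1588)*(1/4535) = 430*(1/4535) = 86/907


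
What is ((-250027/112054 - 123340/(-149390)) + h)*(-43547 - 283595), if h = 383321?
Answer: -104958162778756172439/836987353 ≈ -1.2540e+11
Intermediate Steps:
((-250027/112054 - 123340/(-149390)) + h)*(-43547 - 283595) = ((-250027/112054 - 123340/(-149390)) + 383321)*(-43547 - 283595) = ((-250027*1/112054 - 123340*(-1/149390)) + 383321)*(-327142) = ((-250027/112054 + 12334/14939) + 383321)*(-327142) = (-2353079317/1673974706 + 383321)*(-327142) = (641667305199309/1673974706)*(-327142) = -104958162778756172439/836987353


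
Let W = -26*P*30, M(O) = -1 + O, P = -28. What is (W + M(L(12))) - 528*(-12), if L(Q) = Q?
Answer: 28187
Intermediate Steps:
W = 21840 (W = -26*(-28)*30 = 728*30 = 21840)
(W + M(L(12))) - 528*(-12) = (21840 + (-1 + 12)) - 528*(-12) = (21840 + 11) + 6336 = 21851 + 6336 = 28187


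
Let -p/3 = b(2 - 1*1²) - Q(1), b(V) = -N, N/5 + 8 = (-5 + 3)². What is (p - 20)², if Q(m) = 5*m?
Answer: 4225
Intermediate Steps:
N = -20 (N = -40 + 5*(-5 + 3)² = -40 + 5*(-2)² = -40 + 5*4 = -40 + 20 = -20)
b(V) = 20 (b(V) = -1*(-20) = 20)
p = -45 (p = -3*(20 - 5) = -3*15 = -45)
(p - 20)² = (-45 - 20)² = (-65)² = 4225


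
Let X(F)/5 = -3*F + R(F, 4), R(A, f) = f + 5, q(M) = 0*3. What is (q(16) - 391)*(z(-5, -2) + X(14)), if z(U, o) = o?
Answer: 65297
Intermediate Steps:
q(M) = 0
R(A, f) = 5 + f
X(F) = 45 - 15*F (X(F) = 5*(-3*F + (5 + 4)) = 5*(-3*F + 9) = 5*(9 - 3*F) = 45 - 15*F)
(q(16) - 391)*(z(-5, -2) + X(14)) = (0 - 391)*(-2 + (45 - 15*14)) = -391*(-2 + (45 - 210)) = -391*(-2 - 165) = -391*(-167) = 65297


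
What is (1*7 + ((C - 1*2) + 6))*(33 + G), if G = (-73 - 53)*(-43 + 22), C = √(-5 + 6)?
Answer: 32148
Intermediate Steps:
C = 1 (C = √1 = 1)
G = 2646 (G = -126*(-21) = 2646)
(1*7 + ((C - 1*2) + 6))*(33 + G) = (1*7 + ((1 - 1*2) + 6))*(33 + 2646) = (7 + ((1 - 2) + 6))*2679 = (7 + (-1 + 6))*2679 = (7 + 5)*2679 = 12*2679 = 32148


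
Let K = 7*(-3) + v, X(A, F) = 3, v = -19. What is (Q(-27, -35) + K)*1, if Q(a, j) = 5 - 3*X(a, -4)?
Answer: -44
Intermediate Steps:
K = -40 (K = 7*(-3) - 19 = -21 - 19 = -40)
Q(a, j) = -4 (Q(a, j) = 5 - 3*3 = 5 - 9 = -4)
(Q(-27, -35) + K)*1 = (-4 - 40)*1 = -44*1 = -44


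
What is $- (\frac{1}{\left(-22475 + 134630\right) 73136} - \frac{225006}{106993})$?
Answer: $\frac{1845627033301487}{877617366583440} \approx 2.103$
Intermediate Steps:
$- (\frac{1}{\left(-22475 + 134630\right) 73136} - \frac{225006}{106993}) = - (\frac{1}{112155} \cdot \frac{1}{73136} - \frac{225006}{106993}) = - (\frac{1}{8202568080} - \frac{225006}{106993}) = \left(-1\right) \left(- \frac{1845627033301487}{877617366583440}\right) = \frac{1845627033301487}{877617366583440}$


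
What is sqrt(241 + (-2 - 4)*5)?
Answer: sqrt(211) ≈ 14.526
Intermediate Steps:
sqrt(241 + (-2 - 4)*5) = sqrt(241 - 6*5) = sqrt(241 - 30) = sqrt(211)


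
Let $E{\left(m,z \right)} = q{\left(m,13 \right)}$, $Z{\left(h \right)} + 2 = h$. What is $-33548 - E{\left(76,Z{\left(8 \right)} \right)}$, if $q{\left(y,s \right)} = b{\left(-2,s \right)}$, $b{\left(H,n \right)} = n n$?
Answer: $-33717$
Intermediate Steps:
$Z{\left(h \right)} = -2 + h$
$b{\left(H,n \right)} = n^{2}$
$q{\left(y,s \right)} = s^{2}$
$E{\left(m,z \right)} = 169$ ($E{\left(m,z \right)} = 13^{2} = 169$)
$-33548 - E{\left(76,Z{\left(8 \right)} \right)} = -33548 - 169 = -33717$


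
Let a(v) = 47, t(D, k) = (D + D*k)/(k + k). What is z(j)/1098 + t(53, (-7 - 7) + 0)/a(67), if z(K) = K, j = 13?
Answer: 386815/722484 ≈ 0.53540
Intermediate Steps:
t(D, k) = (D + D*k)/(2*k) (t(D, k) = (D + D*k)/((2*k)) = (D + D*k)*(1/(2*k)) = (D + D*k)/(2*k))
z(j)/1098 + t(53, (-7 - 7) + 0)/a(67) = 13/1098 + ((½)*53*(1 + ((-7 - 7) + 0))/((-7 - 7) + 0))/47 = 13*(1/1098) + ((½)*53*(1 + (-14 + 0))/(-14 + 0))*(1/47) = 13/1098 + ((½)*53*(1 - 14)/(-14))*(1/47) = 13/1098 + ((½)*53*(-1/14)*(-13))*(1/47) = 13/1098 + (689/28)*(1/47) = 13/1098 + 689/1316 = 386815/722484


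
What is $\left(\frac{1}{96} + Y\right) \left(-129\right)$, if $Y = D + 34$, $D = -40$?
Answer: $\frac{24725}{32} \approx 772.66$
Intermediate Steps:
$Y = -6$ ($Y = -40 + 34 = -6$)
$\left(\frac{1}{96} + Y\right) \left(-129\right) = \left(\frac{1}{96} - 6\right) \left(-129\right) = \left(- \frac{575}{96}\right) \left(-129\right) = \frac{24725}{32}$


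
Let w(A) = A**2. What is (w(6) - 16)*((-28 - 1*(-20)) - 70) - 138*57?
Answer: -9426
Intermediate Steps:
(w(6) - 16)*((-28 - 1*(-20)) - 70) - 138*57 = (6**2 - 16)*((-28 - 1*(-20)) - 70) - 138*57 = (36 - 16)*((-28 + 20) - 70) - 7866 = 20*(-8 - 70) - 7866 = 20*(-78) - 7866 = -1560 - 7866 = -9426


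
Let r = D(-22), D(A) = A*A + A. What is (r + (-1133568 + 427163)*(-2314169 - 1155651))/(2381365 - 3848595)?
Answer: -1225549098781/733615 ≈ -1.6706e+6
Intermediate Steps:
D(A) = A + A² (D(A) = A² + A = A + A²)
r = 462 (r = -22*(1 - 22) = -22*(-21) = 462)
(r + (-1133568 + 427163)*(-2314169 - 1155651))/(2381365 - 3848595) = (462 + (-1133568 + 427163)*(-2314169 - 1155651))/(2381365 - 3848595) = (462 - 706405*(-3469820))/(-1467230) = (462 + 2451098197100)*(-1/1467230) = 2451098197562*(-1/1467230) = -1225549098781/733615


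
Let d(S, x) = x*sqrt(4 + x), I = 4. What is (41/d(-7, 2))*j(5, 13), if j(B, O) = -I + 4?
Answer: 0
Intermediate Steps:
j(B, O) = 0 (j(B, O) = -1*4 + 4 = -4 + 4 = 0)
(41/d(-7, 2))*j(5, 13) = (41/((2*sqrt(4 + 2))))*0 = (41/((2*sqrt(6))))*0 = (41*(sqrt(6)/12))*0 = (41*sqrt(6)/12)*0 = 0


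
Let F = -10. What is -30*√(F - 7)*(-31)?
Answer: 930*I*√17 ≈ 3834.5*I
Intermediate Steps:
-30*√(F - 7)*(-31) = -30*√(-10 - 7)*(-31) = -30*I*√17*(-31) = 930*I*√17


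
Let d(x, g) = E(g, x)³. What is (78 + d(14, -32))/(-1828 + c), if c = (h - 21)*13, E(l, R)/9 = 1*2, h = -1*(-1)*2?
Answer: -1182/415 ≈ -2.8482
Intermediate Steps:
h = 2 (h = 1*2 = 2)
E(l, R) = 18 (E(l, R) = 9*(1*2) = 9*2 = 18)
c = -247 (c = (2 - 21)*13 = -19*13 = -247)
d(x, g) = 5832 (d(x, g) = 18³ = 5832)
(78 + d(14, -32))/(-1828 + c) = (78 + 5832)/(-1828 - 247) = 5910/(-2075) = 5910*(-1/2075) = -1182/415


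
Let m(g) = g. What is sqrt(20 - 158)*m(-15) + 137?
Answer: 137 - 15*I*sqrt(138) ≈ 137.0 - 176.21*I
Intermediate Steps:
sqrt(20 - 158)*m(-15) + 137 = sqrt(20 - 158)*(-15) + 137 = sqrt(-138)*(-15) + 137 = (I*sqrt(138))*(-15) + 137 = -15*I*sqrt(138) + 137 = 137 - 15*I*sqrt(138)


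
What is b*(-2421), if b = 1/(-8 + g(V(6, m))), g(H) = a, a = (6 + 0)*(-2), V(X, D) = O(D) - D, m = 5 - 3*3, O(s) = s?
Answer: 2421/20 ≈ 121.05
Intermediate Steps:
m = -4 (m = 5 - 9 = -4)
V(X, D) = 0 (V(X, D) = D - D = 0)
a = -12 (a = 6*(-2) = -12)
g(H) = -12
b = -1/20 (b = 1/(-8 - 12) = 1/(-20) = -1/20 ≈ -0.050000)
b*(-2421) = -1/20*(-2421) = 2421/20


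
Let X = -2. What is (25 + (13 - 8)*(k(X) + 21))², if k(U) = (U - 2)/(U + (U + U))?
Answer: 160000/9 ≈ 17778.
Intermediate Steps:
k(U) = (-2 + U)/(3*U) (k(U) = (-2 + U)/(U + 2*U) = (-2 + U)/((3*U)) = (-2 + U)*(1/(3*U)) = (-2 + U)/(3*U))
(25 + (13 - 8)*(k(X) + 21))² = (25 + (13 - 8)*((⅓)*(-2 - 2)/(-2) + 21))² = (25 + 5*((⅓)*(-½)*(-4) + 21))² = (25 + 5*(⅔ + 21))² = (25 + 5*(65/3))² = (25 + 325/3)² = (400/3)² = 160000/9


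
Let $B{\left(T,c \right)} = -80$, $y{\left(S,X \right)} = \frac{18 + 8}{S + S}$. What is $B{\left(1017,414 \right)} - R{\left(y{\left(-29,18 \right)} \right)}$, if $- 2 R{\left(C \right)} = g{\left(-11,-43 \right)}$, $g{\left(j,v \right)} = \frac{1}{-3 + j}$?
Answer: $- \frac{2241}{28} \approx -80.036$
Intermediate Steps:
$y{\left(S,X \right)} = \frac{13}{S}$ ($y{\left(S,X \right)} = \frac{26}{2 S} = 26 \frac{1}{2 S} = \frac{13}{S}$)
$R{\left(C \right)} = \frac{1}{28}$ ($R{\left(C \right)} = - \frac{1}{2 \left(-3 - 11\right)} = - \frac{1}{2 \left(-14\right)} = \left(- \frac{1}{2}\right) \left(- \frac{1}{14}\right) = \frac{1}{28}$)
$B{\left(1017,414 \right)} - R{\left(y{\left(-29,18 \right)} \right)} = -80 - \frac{1}{28} = - \frac{2241}{28}$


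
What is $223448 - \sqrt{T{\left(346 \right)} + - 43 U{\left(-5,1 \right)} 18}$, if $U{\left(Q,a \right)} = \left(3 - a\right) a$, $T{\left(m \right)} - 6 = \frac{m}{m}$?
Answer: $223448 - i \sqrt{1541} \approx 2.2345 \cdot 10^{5} - 39.256 i$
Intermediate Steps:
$T{\left(m \right)} = 7$ ($T{\left(m \right)} = 6 + \frac{m}{m} = 6 + 1 = 7$)
$U{\left(Q,a \right)} = a \left(3 - a\right)$
$223448 - \sqrt{T{\left(346 \right)} + - 43 U{\left(-5,1 \right)} 18} = 223448 - \sqrt{7 + - 43 \cdot 1 \left(3 - 1\right) 18} = 223448 - \sqrt{7 + - 43 \cdot 1 \cdot 2 \cdot 18} = 223448 - \sqrt{7 + \left(-43\right) 2 \cdot 18} = 223448 - \sqrt{7 - 1548} = 223448 - \sqrt{-1541} = 223448 - i \sqrt{1541}$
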